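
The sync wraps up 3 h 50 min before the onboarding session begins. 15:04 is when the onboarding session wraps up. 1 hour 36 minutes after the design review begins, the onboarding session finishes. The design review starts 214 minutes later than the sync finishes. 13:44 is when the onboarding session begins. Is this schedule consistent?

Yes

The sync ends at 13:44 − 230 min = 09:54.
The design review starts at 09:54 + 214 min = 13:28.
The onboarding session ends at 13:28 + 96 min = 15:04.
That matches the stated 15:04, so the schedule is consistent.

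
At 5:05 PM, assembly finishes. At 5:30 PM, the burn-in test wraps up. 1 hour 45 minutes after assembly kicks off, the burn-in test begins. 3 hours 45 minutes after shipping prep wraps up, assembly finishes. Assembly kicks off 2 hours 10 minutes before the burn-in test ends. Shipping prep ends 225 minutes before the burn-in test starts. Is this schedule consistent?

Yes

Assembly starts at 5:30 PM − 130 min = 3:20 PM.
The burn-in test starts at 3:20 PM + 105 min = 5:05 PM.
Shipping prep ends at 5:05 PM − 225 min = 1:20 PM.
Assembly ends at 1:20 PM + 225 min = 5:05 PM.
That matches the stated 5:05 PM, so the schedule is consistent.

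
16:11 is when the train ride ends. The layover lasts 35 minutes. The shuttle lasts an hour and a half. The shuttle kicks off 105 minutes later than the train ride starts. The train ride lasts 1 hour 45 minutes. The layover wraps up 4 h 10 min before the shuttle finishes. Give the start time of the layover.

12:56

The train ride starts at 16:11 − 105 min = 14:26.
The shuttle starts at 14:26 + 105 min = 16:11.
The shuttle ends at 16:11 + 90 min = 17:41.
The layover ends at 17:41 − 250 min = 13:31.
The layover starts at 13:31 − 35 min = 12:56.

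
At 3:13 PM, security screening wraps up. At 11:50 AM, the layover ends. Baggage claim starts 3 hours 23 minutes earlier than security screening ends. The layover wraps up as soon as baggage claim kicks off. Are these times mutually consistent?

Baggage claim starts at 3:13 PM − 203 min = 11:50 AM.
So the layover ends at 11:50 AM.
That matches the stated 11:50 AM, so the schedule is consistent.

Yes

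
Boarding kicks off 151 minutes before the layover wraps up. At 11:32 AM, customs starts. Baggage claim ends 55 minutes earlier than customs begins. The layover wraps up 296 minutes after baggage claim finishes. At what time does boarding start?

Baggage claim ends at 11:32 AM − 55 min = 10:37 AM.
The layover ends at 10:37 AM + 296 min = 3:33 PM.
Boarding starts at 3:33 PM − 151 min = 1:02 PM.

1:02 PM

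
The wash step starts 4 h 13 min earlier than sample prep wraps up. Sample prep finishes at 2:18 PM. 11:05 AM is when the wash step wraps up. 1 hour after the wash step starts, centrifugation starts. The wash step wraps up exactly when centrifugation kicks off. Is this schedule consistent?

The wash step starts at 2:18 PM − 253 min = 10:05 AM.
Centrifugation starts at 10:05 AM + 60 min = 11:05 AM.
So the wash step ends at 11:05 AM.
That matches the stated 11:05 AM, so the schedule is consistent.

Yes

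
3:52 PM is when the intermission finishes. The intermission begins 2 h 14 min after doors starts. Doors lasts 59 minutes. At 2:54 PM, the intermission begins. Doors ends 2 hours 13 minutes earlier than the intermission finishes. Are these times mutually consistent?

Doors ends at 3:52 PM − 133 min = 1:39 PM.
Doors starts at 1:39 PM − 59 min = 12:40 PM.
The intermission starts at 12:40 PM + 134 min = 2:54 PM.
That matches the stated 2:54 PM, so the schedule is consistent.

Yes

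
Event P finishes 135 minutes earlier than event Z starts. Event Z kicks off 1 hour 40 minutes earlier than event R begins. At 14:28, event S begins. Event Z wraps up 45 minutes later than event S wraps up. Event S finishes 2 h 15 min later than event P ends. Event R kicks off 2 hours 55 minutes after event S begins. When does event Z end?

Event R starts at 14:28 + 175 min = 17:23.
Event Z starts at 17:23 − 100 min = 15:43.
Event P ends at 15:43 − 135 min = 13:28.
Event S ends at 13:28 + 135 min = 15:43.
Event Z ends at 15:43 + 45 min = 16:28.

16:28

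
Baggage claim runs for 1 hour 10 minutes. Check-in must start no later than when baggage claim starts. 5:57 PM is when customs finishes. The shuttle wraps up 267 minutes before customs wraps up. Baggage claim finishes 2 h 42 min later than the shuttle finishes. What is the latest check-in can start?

The shuttle ends at 5:57 PM − 267 min = 1:30 PM.
Baggage claim ends at 1:30 PM + 162 min = 4:12 PM.
Baggage claim starts at 4:12 PM − 70 min = 3:02 PM.
Check-in is bounded by baggage claim, so the latest it can start is 3:02 PM.

3:02 PM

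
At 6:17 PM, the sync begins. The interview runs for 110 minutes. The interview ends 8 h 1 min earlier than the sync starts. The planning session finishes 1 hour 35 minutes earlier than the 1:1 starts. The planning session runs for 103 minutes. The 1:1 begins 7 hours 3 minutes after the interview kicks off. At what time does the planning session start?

The interview ends at 6:17 PM − 481 min = 10:16 AM.
The interview starts at 10:16 AM − 110 min = 8:26 AM.
The 1:1 starts at 8:26 AM + 423 min = 3:29 PM.
The planning session ends at 3:29 PM − 95 min = 1:54 PM.
The planning session starts at 1:54 PM − 103 min = 12:11 PM.

12:11 PM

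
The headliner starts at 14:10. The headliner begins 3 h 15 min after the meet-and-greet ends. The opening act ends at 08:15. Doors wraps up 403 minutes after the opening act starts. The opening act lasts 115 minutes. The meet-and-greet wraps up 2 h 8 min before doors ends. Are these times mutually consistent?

The opening act starts at 08:15 − 115 min = 06:20.
Doors ends at 06:20 + 403 min = 13:03.
The meet-and-greet ends at 13:03 − 128 min = 10:55.
The headliner starts at 10:55 + 195 min = 14:10.
That matches the stated 14:10, so the schedule is consistent.

Yes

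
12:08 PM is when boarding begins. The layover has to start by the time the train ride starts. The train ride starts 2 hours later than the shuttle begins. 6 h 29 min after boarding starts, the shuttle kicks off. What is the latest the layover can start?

The shuttle starts at 12:08 PM + 389 min = 6:37 PM.
The train ride starts at 6:37 PM + 120 min = 8:37 PM.
The layover is bounded by the train ride, so the latest it can start is 8:37 PM.

8:37 PM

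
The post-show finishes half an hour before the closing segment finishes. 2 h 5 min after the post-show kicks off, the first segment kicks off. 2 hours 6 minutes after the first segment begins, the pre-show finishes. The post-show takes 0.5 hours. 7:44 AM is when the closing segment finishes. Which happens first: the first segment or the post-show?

the post-show

The post-show ends at 7:44 AM − 30 min = 7:14 AM.
The post-show starts at 7:14 AM − 30 min = 6:44 AM.
The first segment starts at 6:44 AM + 125 min = 8:49 AM.
The first segment starts at 8:49 AM and the post-show starts at 6:44 AM, so the post-show is first.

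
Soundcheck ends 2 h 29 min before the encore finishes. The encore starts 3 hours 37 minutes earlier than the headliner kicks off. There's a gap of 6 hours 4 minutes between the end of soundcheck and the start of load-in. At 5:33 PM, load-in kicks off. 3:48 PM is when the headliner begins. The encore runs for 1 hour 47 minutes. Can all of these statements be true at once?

The encore starts at 3:48 PM − 217 min = 12:11 PM.
The encore ends at 12:11 PM + 107 min = 1:58 PM.
Soundcheck ends at 1:58 PM − 149 min = 11:29 AM.
Load-in starts at 11:29 AM + 364 min = 5:33 PM.
That matches the stated 5:33 PM, so the schedule is consistent.

Yes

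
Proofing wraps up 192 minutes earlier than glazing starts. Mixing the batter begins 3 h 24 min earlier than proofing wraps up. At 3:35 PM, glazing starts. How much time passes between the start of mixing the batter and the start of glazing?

Proofing ends at 3:35 PM − 192 min = 12:23 PM.
Mixing the batter starts at 12:23 PM − 204 min = 8:59 AM.
From 8:59 AM to 3:35 PM is 6 hours 36 minutes.

6 hours 36 minutes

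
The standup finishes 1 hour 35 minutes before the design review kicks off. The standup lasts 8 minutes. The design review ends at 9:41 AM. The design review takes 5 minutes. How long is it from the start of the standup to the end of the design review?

The design review starts at 9:41 AM − 5 min = 9:36 AM.
The standup ends at 9:36 AM − 95 min = 8:01 AM.
The standup starts at 8:01 AM − 8 min = 7:53 AM.
From 7:53 AM to 9:41 AM is 1 hour 48 minutes.

1 hour 48 minutes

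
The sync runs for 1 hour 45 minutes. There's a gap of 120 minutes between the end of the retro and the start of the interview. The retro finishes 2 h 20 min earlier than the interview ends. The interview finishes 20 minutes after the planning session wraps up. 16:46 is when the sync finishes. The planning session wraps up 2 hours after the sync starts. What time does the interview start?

The sync starts at 16:46 − 105 min = 15:01.
The planning session ends at 15:01 + 120 min = 17:01.
The interview ends at 17:01 + 20 min = 17:21.
The retro ends at 17:21 − 140 min = 15:01.
The interview starts at 15:01 + 120 min = 17:01.

17:01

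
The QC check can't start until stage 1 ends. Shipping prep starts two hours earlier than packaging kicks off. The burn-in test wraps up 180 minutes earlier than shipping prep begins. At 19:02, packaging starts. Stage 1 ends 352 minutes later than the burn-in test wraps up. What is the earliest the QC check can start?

Shipping prep starts at 19:02 − 120 min = 17:02.
The burn-in test ends at 17:02 − 180 min = 14:02.
Stage 1 ends at 14:02 + 352 min = 19:54.
The QC check is bounded by stage 1, so the earliest it can start is 19:54.

19:54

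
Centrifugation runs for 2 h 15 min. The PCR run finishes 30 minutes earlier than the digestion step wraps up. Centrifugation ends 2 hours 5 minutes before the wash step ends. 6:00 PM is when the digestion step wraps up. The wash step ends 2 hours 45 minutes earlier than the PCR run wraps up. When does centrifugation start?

10:25 AM

The PCR run ends at 6:00 PM − 30 min = 5:30 PM.
The wash step ends at 5:30 PM − 165 min = 2:45 PM.
Centrifugation ends at 2:45 PM − 125 min = 12:40 PM.
Centrifugation starts at 12:40 PM − 135 min = 10:25 AM.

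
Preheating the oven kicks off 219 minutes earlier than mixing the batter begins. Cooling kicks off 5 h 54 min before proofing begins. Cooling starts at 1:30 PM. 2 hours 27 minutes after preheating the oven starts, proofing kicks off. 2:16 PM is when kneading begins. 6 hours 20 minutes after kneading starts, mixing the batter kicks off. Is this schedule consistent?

Mixing the batter starts at 2:16 PM + 380 min = 8:36 PM.
Preheating the oven starts at 8:36 PM − 219 min = 4:57 PM.
Proofing starts at 4:57 PM + 147 min = 7:24 PM.
Cooling starts at 7:24 PM − 354 min = 1:30 PM.
That matches the stated 1:30 PM, so the schedule is consistent.

Yes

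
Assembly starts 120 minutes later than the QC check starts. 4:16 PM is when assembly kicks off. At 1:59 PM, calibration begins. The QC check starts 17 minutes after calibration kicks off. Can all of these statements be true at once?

The QC check starts at 1:59 PM + 17 min = 2:16 PM.
Assembly starts at 2:16 PM + 120 min = 4:16 PM.
That matches the stated 4:16 PM, so the schedule is consistent.

Yes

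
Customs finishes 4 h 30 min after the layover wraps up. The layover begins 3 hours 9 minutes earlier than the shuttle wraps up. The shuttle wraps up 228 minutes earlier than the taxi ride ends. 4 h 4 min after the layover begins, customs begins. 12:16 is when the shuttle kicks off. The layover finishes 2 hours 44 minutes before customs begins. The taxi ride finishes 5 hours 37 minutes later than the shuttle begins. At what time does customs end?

16:46

The taxi ride ends at 12:16 + 337 min = 17:53.
The shuttle ends at 17:53 − 228 min = 14:05.
The layover starts at 14:05 − 189 min = 10:56.
Customs starts at 10:56 + 244 min = 15:00.
The layover ends at 15:00 − 164 min = 12:16.
Customs ends at 12:16 + 270 min = 16:46.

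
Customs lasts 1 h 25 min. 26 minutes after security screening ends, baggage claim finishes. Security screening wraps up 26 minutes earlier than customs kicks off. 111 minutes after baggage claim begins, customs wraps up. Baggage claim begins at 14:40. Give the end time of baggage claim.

15:06

Customs ends at 14:40 + 111 min = 16:31.
Customs starts at 16:31 − 85 min = 15:06.
Security screening ends at 15:06 − 26 min = 14:40.
Baggage claim ends at 14:40 + 26 min = 15:06.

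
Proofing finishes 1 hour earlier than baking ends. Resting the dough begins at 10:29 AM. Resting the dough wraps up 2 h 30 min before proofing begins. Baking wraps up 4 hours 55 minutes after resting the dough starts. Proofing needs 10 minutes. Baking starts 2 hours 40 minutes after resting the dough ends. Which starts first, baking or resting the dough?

Baking ends at 10:29 AM + 295 min = 3:24 PM.
Proofing ends at 3:24 PM − 60 min = 2:24 PM.
Proofing starts at 2:24 PM − 10 min = 2:14 PM.
Resting the dough ends at 2:14 PM − 150 min = 11:44 AM.
Baking starts at 11:44 AM + 160 min = 2:24 PM.
Baking starts at 2:24 PM and resting the dough starts at 10:29 AM, so resting the dough is first.

resting the dough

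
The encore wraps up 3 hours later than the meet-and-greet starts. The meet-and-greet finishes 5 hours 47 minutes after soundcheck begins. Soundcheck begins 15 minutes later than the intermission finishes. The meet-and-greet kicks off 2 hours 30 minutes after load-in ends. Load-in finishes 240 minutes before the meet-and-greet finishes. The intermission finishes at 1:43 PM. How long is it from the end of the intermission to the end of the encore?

452 minutes

Soundcheck starts at 1:43 PM + 15 min = 1:58 PM.
The meet-and-greet ends at 1:58 PM + 347 min = 7:45 PM.
Load-in ends at 7:45 PM − 240 min = 3:45 PM.
The meet-and-greet starts at 3:45 PM + 150 min = 6:15 PM.
The encore ends at 6:15 PM + 180 min = 9:15 PM.
From 1:43 PM to 9:15 PM is 452 minutes.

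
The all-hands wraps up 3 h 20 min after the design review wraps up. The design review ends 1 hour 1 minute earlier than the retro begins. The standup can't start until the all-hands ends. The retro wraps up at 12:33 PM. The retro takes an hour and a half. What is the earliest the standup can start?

The retro starts at 12:33 PM − 90 min = 11:03 AM.
The design review ends at 11:03 AM − 61 min = 10:02 AM.
The all-hands ends at 10:02 AM + 200 min = 1:22 PM.
The standup is bounded by the all-hands, so the earliest it can start is 1:22 PM.

1:22 PM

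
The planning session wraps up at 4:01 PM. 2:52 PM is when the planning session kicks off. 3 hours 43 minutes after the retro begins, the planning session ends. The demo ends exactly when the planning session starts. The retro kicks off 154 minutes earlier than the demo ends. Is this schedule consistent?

Yes

The demo ends at 2:52 PM.
The retro starts at 2:52 PM − 154 min = 12:18 PM.
The planning session ends at 12:18 PM + 223 min = 4:01 PM.
That matches the stated 4:01 PM, so the schedule is consistent.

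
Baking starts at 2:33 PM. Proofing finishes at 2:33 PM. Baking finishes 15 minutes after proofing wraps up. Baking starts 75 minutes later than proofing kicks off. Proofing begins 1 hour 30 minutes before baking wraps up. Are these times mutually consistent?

Baking ends at 2:33 PM + 15 min = 2:48 PM.
Proofing starts at 2:48 PM − 90 min = 1:18 PM.
Baking starts at 1:18 PM + 75 min = 2:33 PM.
That matches the stated 2:33 PM, so the schedule is consistent.

Yes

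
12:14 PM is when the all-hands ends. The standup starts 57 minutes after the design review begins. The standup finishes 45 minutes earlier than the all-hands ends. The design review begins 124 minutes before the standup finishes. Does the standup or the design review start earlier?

the design review

The standup ends at 12:14 PM − 45 min = 11:29 AM.
The design review starts at 11:29 AM − 124 min = 9:25 AM.
The standup starts at 9:25 AM + 57 min = 10:22 AM.
The standup starts at 10:22 AM and the design review starts at 9:25 AM, so the design review is first.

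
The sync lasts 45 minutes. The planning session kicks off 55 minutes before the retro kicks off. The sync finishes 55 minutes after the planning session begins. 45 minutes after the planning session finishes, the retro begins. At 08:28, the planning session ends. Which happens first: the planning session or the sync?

The retro starts at 08:28 + 45 min = 09:13.
The planning session starts at 09:13 − 55 min = 08:18.
The sync ends at 08:18 + 55 min = 09:13.
The sync starts at 09:13 − 45 min = 08:28.
The planning session starts at 08:18 and the sync starts at 08:28, so the planning session is first.

the planning session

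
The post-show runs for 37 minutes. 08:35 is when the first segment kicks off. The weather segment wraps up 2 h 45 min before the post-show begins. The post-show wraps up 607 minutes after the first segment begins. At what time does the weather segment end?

The post-show ends at 08:35 + 607 min = 18:42.
The post-show starts at 18:42 − 37 min = 18:05.
The weather segment ends at 18:05 − 165 min = 15:20.

15:20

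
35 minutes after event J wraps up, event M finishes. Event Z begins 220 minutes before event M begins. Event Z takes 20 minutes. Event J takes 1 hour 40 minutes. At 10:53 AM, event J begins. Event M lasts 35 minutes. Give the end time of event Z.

9:13 AM

Event J ends at 10:53 AM + 100 min = 12:33 PM.
Event M ends at 12:33 PM + 35 min = 1:08 PM.
Event M starts at 1:08 PM − 35 min = 12:33 PM.
Event Z starts at 12:33 PM − 220 min = 8:53 AM.
Event Z ends at 8:53 AM + 20 min = 9:13 AM.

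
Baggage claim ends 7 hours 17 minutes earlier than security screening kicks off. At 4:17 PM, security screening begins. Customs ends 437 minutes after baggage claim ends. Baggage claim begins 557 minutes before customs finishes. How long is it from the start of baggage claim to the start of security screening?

Baggage claim ends at 4:17 PM − 437 min = 9:00 AM.
Customs ends at 9:00 AM + 437 min = 4:17 PM.
Baggage claim starts at 4:17 PM − 557 min = 7:00 AM.
From 7:00 AM to 4:17 PM is 9 h 17 min.

9 h 17 min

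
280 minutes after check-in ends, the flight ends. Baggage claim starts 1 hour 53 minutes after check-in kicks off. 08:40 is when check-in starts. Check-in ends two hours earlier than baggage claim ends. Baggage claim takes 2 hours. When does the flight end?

15:13

Baggage claim starts at 08:40 + 113 min = 10:33.
Baggage claim ends at 10:33 + 120 min = 12:33.
Check-in ends at 12:33 − 120 min = 10:33.
The flight ends at 10:33 + 280 min = 15:13.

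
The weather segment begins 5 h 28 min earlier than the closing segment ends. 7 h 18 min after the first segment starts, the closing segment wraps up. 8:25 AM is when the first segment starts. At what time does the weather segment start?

The closing segment ends at 8:25 AM + 438 min = 3:43 PM.
The weather segment starts at 3:43 PM − 328 min = 10:15 AM.

10:15 AM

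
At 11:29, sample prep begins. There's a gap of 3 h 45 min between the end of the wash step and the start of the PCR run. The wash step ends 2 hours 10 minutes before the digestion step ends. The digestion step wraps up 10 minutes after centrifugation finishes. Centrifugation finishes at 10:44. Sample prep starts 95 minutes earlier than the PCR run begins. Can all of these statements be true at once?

The digestion step ends at 10:44 + 10 min = 10:54.
The wash step ends at 10:54 − 130 min = 08:44.
The PCR run starts at 08:44 + 225 min = 12:29.
Sample prep starts at 12:29 − 95 min = 10:54.
But sample prep is also said to start at 11:29 — a 35-minute conflict.

No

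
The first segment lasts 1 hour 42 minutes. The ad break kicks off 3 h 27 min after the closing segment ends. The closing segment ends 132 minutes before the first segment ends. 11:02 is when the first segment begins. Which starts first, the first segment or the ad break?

the first segment

The first segment ends at 11:02 + 102 min = 12:44.
The closing segment ends at 12:44 − 132 min = 10:32.
The ad break starts at 10:32 + 207 min = 13:59.
The first segment starts at 11:02 and the ad break starts at 13:59, so the first segment is first.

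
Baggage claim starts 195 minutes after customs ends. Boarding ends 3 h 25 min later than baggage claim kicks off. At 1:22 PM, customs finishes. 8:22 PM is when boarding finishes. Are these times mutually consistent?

Baggage claim starts at 1:22 PM + 195 min = 4:37 PM.
Boarding ends at 4:37 PM + 205 min = 8:02 PM.
But boarding is also said to end at 8:22 PM — a 20-minute conflict.

No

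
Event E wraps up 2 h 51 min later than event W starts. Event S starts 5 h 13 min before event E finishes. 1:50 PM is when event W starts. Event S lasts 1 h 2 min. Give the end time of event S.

12:30 PM

Event E ends at 1:50 PM + 171 min = 4:41 PM.
Event S starts at 4:41 PM − 313 min = 11:28 AM.
Event S ends at 11:28 AM + 62 min = 12:30 PM.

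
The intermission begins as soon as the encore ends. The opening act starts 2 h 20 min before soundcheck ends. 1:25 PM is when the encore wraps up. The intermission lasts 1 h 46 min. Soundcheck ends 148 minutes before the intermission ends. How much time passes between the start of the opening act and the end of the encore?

3 hours 2 minutes

The intermission starts at 1:25 PM.
The intermission ends at 1:25 PM + 106 min = 3:11 PM.
Soundcheck ends at 3:11 PM − 148 min = 12:43 PM.
The opening act starts at 12:43 PM − 140 min = 10:23 AM.
From 10:23 AM to 1:25 PM is 3 hours 2 minutes.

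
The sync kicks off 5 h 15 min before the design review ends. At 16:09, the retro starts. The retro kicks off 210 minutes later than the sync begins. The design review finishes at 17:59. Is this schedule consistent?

The sync starts at 17:59 − 315 min = 12:44.
The retro starts at 12:44 + 210 min = 16:14.
But the retro is also said to start at 16:09 — a 5-minute conflict.

No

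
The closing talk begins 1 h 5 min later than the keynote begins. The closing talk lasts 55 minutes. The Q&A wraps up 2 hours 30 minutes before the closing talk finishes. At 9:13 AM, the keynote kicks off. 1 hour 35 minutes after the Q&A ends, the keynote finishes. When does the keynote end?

The closing talk starts at 9:13 AM + 65 min = 10:18 AM.
The closing talk ends at 10:18 AM + 55 min = 11:13 AM.
The Q&A ends at 11:13 AM − 150 min = 8:43 AM.
The keynote ends at 8:43 AM + 95 min = 10:18 AM.

10:18 AM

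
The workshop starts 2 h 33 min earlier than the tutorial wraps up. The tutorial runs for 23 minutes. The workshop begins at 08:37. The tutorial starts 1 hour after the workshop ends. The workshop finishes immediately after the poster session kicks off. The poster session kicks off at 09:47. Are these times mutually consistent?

Yes

The workshop ends at 09:47.
The tutorial starts at 09:47 + 60 min = 10:47.
The tutorial ends at 10:47 + 23 min = 11:10.
The workshop starts at 11:10 − 153 min = 08:37.
That matches the stated 08:37, so the schedule is consistent.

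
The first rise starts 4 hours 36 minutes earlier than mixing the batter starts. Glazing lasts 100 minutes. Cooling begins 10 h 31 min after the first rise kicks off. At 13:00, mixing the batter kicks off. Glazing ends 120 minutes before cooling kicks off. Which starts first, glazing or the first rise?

the first rise

The first rise starts at 13:00 − 276 min = 08:24.
Cooling starts at 08:24 + 631 min = 18:55.
Glazing ends at 18:55 − 120 min = 16:55.
Glazing starts at 16:55 − 100 min = 15:15.
Glazing starts at 15:15 and the first rise starts at 08:24, so the first rise is first.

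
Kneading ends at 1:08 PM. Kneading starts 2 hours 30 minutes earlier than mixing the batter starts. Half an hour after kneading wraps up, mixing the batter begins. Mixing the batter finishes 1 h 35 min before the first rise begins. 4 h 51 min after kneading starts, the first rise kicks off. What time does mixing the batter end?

Mixing the batter starts at 1:08 PM + 30 min = 1:38 PM.
Kneading starts at 1:38 PM − 150 min = 11:08 AM.
The first rise starts at 11:08 AM + 291 min = 3:59 PM.
Mixing the batter ends at 3:59 PM − 95 min = 2:24 PM.

2:24 PM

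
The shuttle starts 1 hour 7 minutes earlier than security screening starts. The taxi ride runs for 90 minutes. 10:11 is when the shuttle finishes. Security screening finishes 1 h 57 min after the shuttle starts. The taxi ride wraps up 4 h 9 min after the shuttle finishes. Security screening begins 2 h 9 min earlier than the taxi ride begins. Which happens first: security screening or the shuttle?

the shuttle

The taxi ride ends at 10:11 + 249 min = 14:20.
The taxi ride starts at 14:20 − 90 min = 12:50.
Security screening starts at 12:50 − 129 min = 10:41.
The shuttle starts at 10:41 − 67 min = 09:34.
Security screening starts at 10:41 and the shuttle starts at 09:34, so the shuttle is first.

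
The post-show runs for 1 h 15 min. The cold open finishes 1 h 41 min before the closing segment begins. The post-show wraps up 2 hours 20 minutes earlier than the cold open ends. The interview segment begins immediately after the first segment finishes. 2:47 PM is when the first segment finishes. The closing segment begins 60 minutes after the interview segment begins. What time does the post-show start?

10:31 AM

The interview segment starts at 2:47 PM.
The closing segment starts at 2:47 PM + 60 min = 3:47 PM.
The cold open ends at 3:47 PM − 101 min = 2:06 PM.
The post-show ends at 2:06 PM − 140 min = 11:46 AM.
The post-show starts at 11:46 AM − 75 min = 10:31 AM.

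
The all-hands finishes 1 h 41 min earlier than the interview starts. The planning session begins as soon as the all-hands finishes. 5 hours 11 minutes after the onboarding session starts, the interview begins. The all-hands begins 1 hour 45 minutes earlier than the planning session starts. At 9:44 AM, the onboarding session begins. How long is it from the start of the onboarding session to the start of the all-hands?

105 minutes

The interview starts at 9:44 AM + 311 min = 2:55 PM.
The all-hands ends at 2:55 PM − 101 min = 1:14 PM.
So the planning session starts at 1:14 PM.
The all-hands starts at 1:14 PM − 105 min = 11:29 AM.
From 9:44 AM to 11:29 AM is 105 minutes.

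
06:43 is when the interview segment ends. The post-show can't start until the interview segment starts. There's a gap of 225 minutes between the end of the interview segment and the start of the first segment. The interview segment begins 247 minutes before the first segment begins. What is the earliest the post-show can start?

06:21

The first segment starts at 06:43 + 225 min = 10:28.
The interview segment starts at 10:28 − 247 min = 06:21.
The post-show is bounded by the interview segment, so the earliest it can start is 06:21.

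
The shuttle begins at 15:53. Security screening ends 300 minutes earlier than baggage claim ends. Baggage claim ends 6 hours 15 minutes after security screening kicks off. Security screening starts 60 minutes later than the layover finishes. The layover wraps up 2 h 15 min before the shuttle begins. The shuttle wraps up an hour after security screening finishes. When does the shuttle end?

The layover ends at 15:53 − 135 min = 13:38.
Security screening starts at 13:38 + 60 min = 14:38.
Baggage claim ends at 14:38 + 375 min = 20:53.
Security screening ends at 20:53 − 300 min = 15:53.
The shuttle ends at 15:53 + 60 min = 16:53.

16:53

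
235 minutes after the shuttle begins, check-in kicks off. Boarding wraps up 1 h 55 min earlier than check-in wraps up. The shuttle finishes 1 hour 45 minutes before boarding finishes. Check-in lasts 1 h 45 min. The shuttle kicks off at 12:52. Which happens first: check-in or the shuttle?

Check-in starts at 12:52 + 235 min = 16:47.
Check-in starts at 16:47 and the shuttle starts at 12:52, so the shuttle is first.

the shuttle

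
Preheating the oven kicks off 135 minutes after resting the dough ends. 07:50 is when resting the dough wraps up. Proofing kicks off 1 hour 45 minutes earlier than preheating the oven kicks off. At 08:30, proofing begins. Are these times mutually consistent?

Preheating the oven starts at 07:50 + 135 min = 10:05.
Proofing starts at 10:05 − 105 min = 08:20.
But proofing is also said to start at 08:30 — a 10-minute conflict.

No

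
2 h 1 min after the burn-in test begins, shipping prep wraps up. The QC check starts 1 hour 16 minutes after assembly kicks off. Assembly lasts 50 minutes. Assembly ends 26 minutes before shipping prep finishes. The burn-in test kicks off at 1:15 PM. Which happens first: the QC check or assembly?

assembly

Shipping prep ends at 1:15 PM + 121 min = 3:16 PM.
Assembly ends at 3:16 PM − 26 min = 2:50 PM.
Assembly starts at 2:50 PM − 50 min = 2:00 PM.
The QC check starts at 2:00 PM + 76 min = 3:16 PM.
The QC check starts at 3:16 PM and assembly starts at 2:00 PM, so assembly is first.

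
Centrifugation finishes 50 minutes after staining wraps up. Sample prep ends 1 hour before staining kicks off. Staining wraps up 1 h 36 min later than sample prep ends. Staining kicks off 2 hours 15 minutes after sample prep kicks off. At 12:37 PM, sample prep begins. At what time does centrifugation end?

4:18 PM

Staining starts at 12:37 PM + 135 min = 2:52 PM.
Sample prep ends at 2:52 PM − 60 min = 1:52 PM.
Staining ends at 1:52 PM + 96 min = 3:28 PM.
Centrifugation ends at 3:28 PM + 50 min = 4:18 PM.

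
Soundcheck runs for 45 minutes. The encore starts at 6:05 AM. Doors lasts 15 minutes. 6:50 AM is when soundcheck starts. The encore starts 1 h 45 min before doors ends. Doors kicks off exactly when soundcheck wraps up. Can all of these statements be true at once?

Yes

Soundcheck ends at 6:50 AM + 45 min = 7:35 AM.
So doors starts at 7:35 AM.
Doors ends at 7:35 AM + 15 min = 7:50 AM.
The encore starts at 7:50 AM − 105 min = 6:05 AM.
That matches the stated 6:05 AM, so the schedule is consistent.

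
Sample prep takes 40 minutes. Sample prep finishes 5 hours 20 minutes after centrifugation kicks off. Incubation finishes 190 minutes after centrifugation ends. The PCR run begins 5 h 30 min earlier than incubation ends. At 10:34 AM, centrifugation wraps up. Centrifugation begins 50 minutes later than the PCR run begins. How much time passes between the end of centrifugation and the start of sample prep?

3 h 10 min

Incubation ends at 10:34 AM + 190 min = 1:44 PM.
The PCR run starts at 1:44 PM − 330 min = 8:14 AM.
Centrifugation starts at 8:14 AM + 50 min = 9:04 AM.
Sample prep ends at 9:04 AM + 320 min = 2:24 PM.
Sample prep starts at 2:24 PM − 40 min = 1:44 PM.
From 10:34 AM to 1:44 PM is 3 h 10 min.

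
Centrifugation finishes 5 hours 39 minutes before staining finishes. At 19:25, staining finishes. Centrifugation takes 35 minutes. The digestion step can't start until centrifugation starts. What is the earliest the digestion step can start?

Centrifugation ends at 19:25 − 339 min = 13:46.
Centrifugation starts at 13:46 − 35 min = 13:11.
The digestion step is bounded by centrifugation, so the earliest it can start is 13:11.

13:11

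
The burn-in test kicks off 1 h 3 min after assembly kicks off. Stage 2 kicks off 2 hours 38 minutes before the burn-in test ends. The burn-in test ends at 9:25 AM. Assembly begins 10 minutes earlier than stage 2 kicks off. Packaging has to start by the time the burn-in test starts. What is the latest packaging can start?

Stage 2 starts at 9:25 AM − 158 min = 6:47 AM.
Assembly starts at 6:47 AM − 10 min = 6:37 AM.
The burn-in test starts at 6:37 AM + 63 min = 7:40 AM.
Packaging is bounded by the burn-in test, so the latest it can start is 7:40 AM.

7:40 AM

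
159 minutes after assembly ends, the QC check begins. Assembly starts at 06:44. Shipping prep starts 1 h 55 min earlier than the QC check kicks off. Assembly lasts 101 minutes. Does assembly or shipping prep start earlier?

assembly

Assembly ends at 06:44 + 101 min = 08:25.
The QC check starts at 08:25 + 159 min = 11:04.
Shipping prep starts at 11:04 − 115 min = 09:09.
Assembly starts at 06:44 and shipping prep starts at 09:09, so assembly is first.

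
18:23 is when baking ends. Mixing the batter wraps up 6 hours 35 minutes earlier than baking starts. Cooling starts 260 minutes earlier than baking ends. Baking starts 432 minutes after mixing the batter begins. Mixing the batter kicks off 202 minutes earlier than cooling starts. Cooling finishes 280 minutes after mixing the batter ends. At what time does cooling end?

15:58

Cooling starts at 18:23 − 260 min = 14:03.
Mixing the batter starts at 14:03 − 202 min = 10:41.
Baking starts at 10:41 + 432 min = 17:53.
Mixing the batter ends at 17:53 − 395 min = 11:18.
Cooling ends at 11:18 + 280 min = 15:58.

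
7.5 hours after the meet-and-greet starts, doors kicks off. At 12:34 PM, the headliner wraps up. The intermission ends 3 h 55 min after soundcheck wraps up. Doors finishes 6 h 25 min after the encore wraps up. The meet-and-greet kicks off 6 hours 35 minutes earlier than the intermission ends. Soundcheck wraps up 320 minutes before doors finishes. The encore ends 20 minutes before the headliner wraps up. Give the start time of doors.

6:09 PM

The encore ends at 12:34 PM − 20 min = 12:14 PM.
Doors ends at 12:14 PM + 385 min = 6:39 PM.
Soundcheck ends at 6:39 PM − 320 min = 1:19 PM.
The intermission ends at 1:19 PM + 235 min = 5:14 PM.
The meet-and-greet starts at 5:14 PM − 395 min = 10:39 AM.
Doors starts at 10:39 AM + 450 min = 6:09 PM.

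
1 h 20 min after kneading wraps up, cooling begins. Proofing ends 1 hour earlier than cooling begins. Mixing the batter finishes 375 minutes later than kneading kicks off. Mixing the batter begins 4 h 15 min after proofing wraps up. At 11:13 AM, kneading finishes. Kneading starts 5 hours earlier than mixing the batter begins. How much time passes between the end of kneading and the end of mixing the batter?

Cooling starts at 11:13 AM + 80 min = 12:33 PM.
Proofing ends at 12:33 PM − 60 min = 11:33 AM.
Mixing the batter starts at 11:33 AM + 255 min = 3:48 PM.
Kneading starts at 3:48 PM − 300 min = 10:48 AM.
Mixing the batter ends at 10:48 AM + 375 min = 5:03 PM.
From 11:13 AM to 5:03 PM is 5 hours 50 minutes.

5 hours 50 minutes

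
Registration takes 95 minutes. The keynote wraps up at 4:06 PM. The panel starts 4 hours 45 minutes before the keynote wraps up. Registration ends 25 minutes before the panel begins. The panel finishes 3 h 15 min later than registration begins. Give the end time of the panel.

12:36 PM

The panel starts at 4:06 PM − 285 min = 11:21 AM.
Registration ends at 11:21 AM − 25 min = 10:56 AM.
Registration starts at 10:56 AM − 95 min = 9:21 AM.
The panel ends at 9:21 AM + 195 min = 12:36 PM.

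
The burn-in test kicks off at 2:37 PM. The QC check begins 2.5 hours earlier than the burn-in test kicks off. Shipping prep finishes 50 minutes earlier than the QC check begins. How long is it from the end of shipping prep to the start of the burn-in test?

3 h 20 min

The QC check starts at 2:37 PM − 150 min = 12:07 PM.
Shipping prep ends at 12:07 PM − 50 min = 11:17 AM.
From 11:17 AM to 2:37 PM is 3 h 20 min.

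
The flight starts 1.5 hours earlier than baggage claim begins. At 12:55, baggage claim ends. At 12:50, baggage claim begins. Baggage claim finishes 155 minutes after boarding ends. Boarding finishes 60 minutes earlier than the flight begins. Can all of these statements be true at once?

The flight starts at 12:50 − 90 min = 11:20.
Boarding ends at 11:20 − 60 min = 10:20.
Baggage claim ends at 10:20 + 155 min = 12:55.
That matches the stated 12:55, so the schedule is consistent.

Yes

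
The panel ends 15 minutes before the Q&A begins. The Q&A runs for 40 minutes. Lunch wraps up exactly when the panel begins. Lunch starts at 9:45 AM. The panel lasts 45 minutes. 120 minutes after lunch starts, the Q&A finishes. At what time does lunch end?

10:05 AM

The Q&A ends at 9:45 AM + 120 min = 11:45 AM.
The Q&A starts at 11:45 AM − 40 min = 11:05 AM.
The panel ends at 11:05 AM − 15 min = 10:50 AM.
The panel starts at 10:50 AM − 45 min = 10:05 AM.
So lunch ends at 10:05 AM.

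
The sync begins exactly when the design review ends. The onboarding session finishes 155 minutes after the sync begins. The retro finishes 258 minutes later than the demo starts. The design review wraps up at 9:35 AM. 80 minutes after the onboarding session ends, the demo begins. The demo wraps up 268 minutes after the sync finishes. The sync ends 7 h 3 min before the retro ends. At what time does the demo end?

3:13 PM

The sync starts at 9:35 AM.
The onboarding session ends at 9:35 AM + 155 min = 12:10 PM.
The demo starts at 12:10 PM + 80 min = 1:30 PM.
The retro ends at 1:30 PM + 258 min = 5:48 PM.
The sync ends at 5:48 PM − 423 min = 10:45 AM.
The demo ends at 10:45 AM + 268 min = 3:13 PM.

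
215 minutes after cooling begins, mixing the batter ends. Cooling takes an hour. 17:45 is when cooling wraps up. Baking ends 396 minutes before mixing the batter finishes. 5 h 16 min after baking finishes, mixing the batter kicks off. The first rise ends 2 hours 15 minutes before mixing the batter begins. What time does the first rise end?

16:45

Cooling starts at 17:45 − 60 min = 16:45.
Mixing the batter ends at 16:45 + 215 min = 20:20.
Baking ends at 20:20 − 396 min = 13:44.
Mixing the batter starts at 13:44 + 316 min = 19:00.
The first rise ends at 19:00 − 135 min = 16:45.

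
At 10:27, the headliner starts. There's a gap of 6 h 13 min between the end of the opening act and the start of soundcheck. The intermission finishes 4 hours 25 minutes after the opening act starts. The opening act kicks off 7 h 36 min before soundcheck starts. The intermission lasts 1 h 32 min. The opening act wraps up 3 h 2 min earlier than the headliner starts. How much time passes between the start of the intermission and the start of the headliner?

The opening act ends at 10:27 − 182 min = 07:25.
Soundcheck starts at 07:25 + 373 min = 13:38.
The opening act starts at 13:38 − 456 min = 06:02.
The intermission ends at 06:02 + 265 min = 10:27.
The intermission starts at 10:27 − 92 min = 08:55.
From 08:55 to 10:27 is 92 minutes.

92 minutes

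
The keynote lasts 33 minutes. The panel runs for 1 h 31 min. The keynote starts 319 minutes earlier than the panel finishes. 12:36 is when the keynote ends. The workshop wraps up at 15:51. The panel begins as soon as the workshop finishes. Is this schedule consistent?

Yes

The panel starts at 15:51.
The panel ends at 15:51 + 91 min = 17:22.
The keynote starts at 17:22 − 319 min = 12:03.
The keynote ends at 12:03 + 33 min = 12:36.
That matches the stated 12:36, so the schedule is consistent.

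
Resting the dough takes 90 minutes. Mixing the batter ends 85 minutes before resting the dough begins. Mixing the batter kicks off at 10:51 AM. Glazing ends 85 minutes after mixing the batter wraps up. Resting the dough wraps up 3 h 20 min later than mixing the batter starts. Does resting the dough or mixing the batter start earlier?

mixing the batter

Resting the dough ends at 10:51 AM + 200 min = 2:11 PM.
Resting the dough starts at 2:11 PM − 90 min = 12:41 PM.
Resting the dough starts at 12:41 PM and mixing the batter starts at 10:51 AM, so mixing the batter is first.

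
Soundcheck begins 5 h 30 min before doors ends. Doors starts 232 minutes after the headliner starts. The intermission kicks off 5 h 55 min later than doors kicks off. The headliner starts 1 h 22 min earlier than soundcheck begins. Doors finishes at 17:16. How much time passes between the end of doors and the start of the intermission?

Soundcheck starts at 17:16 − 330 min = 11:46.
The headliner starts at 11:46 − 82 min = 10:24.
Doors starts at 10:24 + 232 min = 14:16.
The intermission starts at 14:16 + 355 min = 20:11.
From 17:16 to 20:11 is 2 hours 55 minutes.

2 hours 55 minutes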